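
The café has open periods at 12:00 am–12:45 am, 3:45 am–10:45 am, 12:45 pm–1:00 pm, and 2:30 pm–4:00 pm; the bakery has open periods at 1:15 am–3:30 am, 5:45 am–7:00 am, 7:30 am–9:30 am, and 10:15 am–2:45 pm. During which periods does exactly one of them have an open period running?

12:00 am–12:45 am, 1:15 am–3:30 am, 3:45 am–5:45 am, 7:00 am–7:30 am, 9:30 am–10:15 am, 10:45 am–12:45 pm, 1:00 pm–2:30 pm, 2:45 pm–4:00 pm

A but not B: 12:00 am–12:45 am, 3:45 am–5:45 am, 7:00 am–7:30 am, 9:30 am–10:15 am, 2:45 pm–4:00 pm.
B but not A: 1:15 am–3:30 am, 10:45 am–12:45 pm, 1:00 pm–2:30 pm.
Combining gives A △ B.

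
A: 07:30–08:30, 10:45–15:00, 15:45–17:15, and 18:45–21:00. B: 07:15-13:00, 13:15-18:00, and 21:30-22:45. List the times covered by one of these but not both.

A \ B = 13:00–13:15, 18:45–21:00.
B \ A = 07:15–07:30, 08:30–10:45, 15:00–15:45, 17:15–18:00, 21:30–22:45.
Union of the two gives the symmetric difference.

07:15–07:30, 08:30–10:45, 13:00–13:15, 15:00–15:45, 17:15–18:00, 18:45–21:00, 21:30–22:45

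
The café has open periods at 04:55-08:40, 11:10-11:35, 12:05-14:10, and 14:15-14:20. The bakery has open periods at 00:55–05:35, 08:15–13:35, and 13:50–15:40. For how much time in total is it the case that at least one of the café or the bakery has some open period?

A ∪ B = 00:55–15:40.
Total: 14 h 45 min.

14 h 45 min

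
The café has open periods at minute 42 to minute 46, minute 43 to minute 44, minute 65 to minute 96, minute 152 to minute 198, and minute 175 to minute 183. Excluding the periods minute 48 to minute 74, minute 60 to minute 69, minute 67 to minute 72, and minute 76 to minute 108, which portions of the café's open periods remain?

First set merges to minute 42 to minute 46, minute 65 to minute 96, minute 152 to minute 198.
Second set merges to minute 48 to minute 74, minute 76 to minute 108.
minute 42 to minute 46: no B overlap → unchanged.
minute 65 to minute 96 minus B → minute 74 to minute 76.
minute 152 to minute 198: no B overlap → unchanged.

minute 42 to minute 46, minute 74 to minute 76, minute 152 to minute 198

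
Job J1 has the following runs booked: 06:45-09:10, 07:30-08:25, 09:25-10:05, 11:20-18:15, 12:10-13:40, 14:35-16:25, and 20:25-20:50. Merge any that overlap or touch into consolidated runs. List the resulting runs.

07:30–08:25 overlaps/touches 06:45–09:10 → extend to 06:45–09:10.
09:25–10:05 is disjoint → start new block.
11:20–18:15 is disjoint → start new block.
12:10–13:40 overlaps/touches 11:20–18:15 → extend to 11:20–18:15.
14:35–16:25 overlaps/touches 11:20–18:15 → extend to 11:20–18:15.
20:25–20:50 is disjoint → start new block.

06:45–09:10, 09:25–10:05, 11:20–18:15, 20:25–20:50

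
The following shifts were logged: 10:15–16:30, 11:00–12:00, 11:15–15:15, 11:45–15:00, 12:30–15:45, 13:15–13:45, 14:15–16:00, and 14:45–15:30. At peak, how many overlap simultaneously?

At 14:45, 6 of the intervals are simultaneously active.
No point has more.

6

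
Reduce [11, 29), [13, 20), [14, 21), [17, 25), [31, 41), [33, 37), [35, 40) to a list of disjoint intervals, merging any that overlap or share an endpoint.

[13, 20) overlaps/touches [11, 29) → extend to [11, 29).
[14, 21) overlaps/touches [11, 29) → extend to [11, 29).
[17, 25) overlaps/touches [11, 29) → extend to [11, 29).
[31, 41) is disjoint → start new block.
[33, 37) overlaps/touches [31, 41) → extend to [31, 41).
[35, 40) overlaps/touches [31, 41) → extend to [31, 41).

[11, 29) ∪ [31, 41)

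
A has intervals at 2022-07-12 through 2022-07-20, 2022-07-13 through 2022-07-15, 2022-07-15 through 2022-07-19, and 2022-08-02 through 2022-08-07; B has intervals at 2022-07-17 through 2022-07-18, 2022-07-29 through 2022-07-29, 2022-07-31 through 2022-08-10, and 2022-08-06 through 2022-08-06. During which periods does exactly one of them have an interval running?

2022-07-12 through 2022-07-16, 2022-07-19 through 2022-07-20, 2022-07-29 through 2022-07-29, 2022-07-31 through 2022-08-01, 2022-08-08 through 2022-08-10

First set merges to 2022-07-12 through 2022-07-20, 2022-08-02 through 2022-08-07.
Second set merges to 2022-07-17 through 2022-07-18, 2022-07-29 through 2022-07-29, 2022-07-31 through 2022-08-10.
A but not B: 2022-07-12 through 2022-07-16, 2022-07-19 through 2022-07-20.
B but not A: 2022-07-29 through 2022-07-29, 2022-07-31 through 2022-08-01, 2022-08-08 through 2022-08-10.
Combining gives A △ B.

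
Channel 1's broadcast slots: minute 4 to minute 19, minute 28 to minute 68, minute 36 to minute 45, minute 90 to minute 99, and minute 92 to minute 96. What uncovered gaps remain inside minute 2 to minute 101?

The merged coverage is minute 4 to minute 19, minute 28 to minute 68, minute 90 to minute 99.
Complement within minute 2 to minute 101: minute 2 to minute 4, minute 19 to minute 28, minute 68 to minute 90, minute 99 to minute 101.

minute 2 to minute 4, minute 19 to minute 28, minute 68 to minute 90, minute 99 to minute 101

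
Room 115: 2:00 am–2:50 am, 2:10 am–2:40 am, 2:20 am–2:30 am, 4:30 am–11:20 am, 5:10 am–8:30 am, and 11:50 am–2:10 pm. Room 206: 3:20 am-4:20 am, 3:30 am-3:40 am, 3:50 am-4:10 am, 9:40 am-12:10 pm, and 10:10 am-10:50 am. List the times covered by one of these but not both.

A, merged: 2:00 am-2:50 am, 4:30 am-11:20 am, 11:50 am-2:10 pm.
B, merged: 3:20 am-4:20 am, 9:40 am-12:10 pm.
Only in the first: 2:00 am-2:50 am, 4:30 am-9:40 am, 12:10 pm-2:10 pm.
Only in the second: 3:20 am-4:20 am, 11:20 am-11:50 am.
Together these are the periods covered by exactly one.

2:00 am-2:50 am, 3:20 am-4:20 am, 4:30 am-9:40 am, 11:20 am-11:50 am, 12:10 pm-2:10 pm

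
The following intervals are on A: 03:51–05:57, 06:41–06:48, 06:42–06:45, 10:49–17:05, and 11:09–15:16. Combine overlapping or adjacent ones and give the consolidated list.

03:51–05:57, 06:41–06:48, 10:49–17:05

06:41–06:48 is disjoint → start new block.
06:42–06:45 overlaps/touches 06:41–06:48 → extend to 06:41–06:48.
10:49–17:05 is disjoint → start new block.
11:09–15:16 overlaps/touches 10:49–17:05 → extend to 10:49–17:05.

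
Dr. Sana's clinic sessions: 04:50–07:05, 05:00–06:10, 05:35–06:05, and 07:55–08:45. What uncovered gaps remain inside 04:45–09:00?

04:45–04:50, 07:05–07:55, 08:45–09:00

Covered (merged): 04:50–07:05, 07:55–08:45.
Complement within 04:45–09:00: 04:45–04:50, 07:05–07:55, 08:45–09:00.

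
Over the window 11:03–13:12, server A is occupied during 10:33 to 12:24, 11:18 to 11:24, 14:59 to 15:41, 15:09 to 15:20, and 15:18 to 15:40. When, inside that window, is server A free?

12:24–13:12

The merged coverage is 10:33–12:24, 14:59–15:41.
Uncovered inside 11:03–13:12: 12:24–13:12.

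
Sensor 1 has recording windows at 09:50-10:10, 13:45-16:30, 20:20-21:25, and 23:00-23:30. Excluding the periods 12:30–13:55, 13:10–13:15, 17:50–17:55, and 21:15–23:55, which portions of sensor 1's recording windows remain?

B, merged: 12:30-13:55, 17:50-17:55, 21:15-23:55.
09:50-10:10: nothing removed.
13:45-16:30 \ B = 13:55-16:30.
20:20-21:25 \ B = 20:20-21:15.
23:00-23:30: entirely removed.

09:50-10:10, 13:55-16:30, 20:20-21:15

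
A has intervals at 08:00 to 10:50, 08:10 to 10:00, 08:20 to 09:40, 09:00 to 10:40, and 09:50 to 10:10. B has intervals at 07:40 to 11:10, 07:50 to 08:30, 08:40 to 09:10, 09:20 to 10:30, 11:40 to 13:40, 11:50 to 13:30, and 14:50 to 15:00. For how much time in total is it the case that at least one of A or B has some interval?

5 h 40 min

First set merges to 08:00–10:50.
Second set merges to 07:40–11:10, 11:40–13:40, 14:50–15:00.
A ∪ B = 07:40–11:10, 11:40–13:40, 14:50–15:00.
Total: 3 h 30 min + 2 h + 10 min = 5 h 40 min.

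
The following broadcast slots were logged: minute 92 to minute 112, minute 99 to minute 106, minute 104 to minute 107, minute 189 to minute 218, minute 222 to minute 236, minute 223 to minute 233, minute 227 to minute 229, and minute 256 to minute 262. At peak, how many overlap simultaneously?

Sweep endpoints in order; track running count of active intervals.
Peak of 3 reached at minute 104.

3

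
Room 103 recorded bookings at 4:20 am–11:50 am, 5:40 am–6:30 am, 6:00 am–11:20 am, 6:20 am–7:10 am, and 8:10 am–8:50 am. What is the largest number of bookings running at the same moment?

4

Walk the sorted start/end points keeping a running depth.
The depth first hits 4 at 6:20 am.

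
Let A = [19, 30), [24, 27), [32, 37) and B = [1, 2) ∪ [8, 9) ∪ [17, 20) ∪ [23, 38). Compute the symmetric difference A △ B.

[1, 2) ∪ [8, 9) ∪ [17, 19) ∪ [20, 23) ∪ [30, 32) ∪ [37, 38)

A, merged: [19, 30), [32, 37).
A \ B = [20, 23).
B \ A = [1, 2), [8, 9), [17, 19), [30, 32), [37, 38).
Union of the two gives the symmetric difference.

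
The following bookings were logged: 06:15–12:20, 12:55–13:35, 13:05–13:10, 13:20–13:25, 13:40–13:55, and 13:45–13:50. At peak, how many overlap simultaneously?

Sweep endpoints in order; track running count of active intervals.
Peak of 2 reached at 13:05.

2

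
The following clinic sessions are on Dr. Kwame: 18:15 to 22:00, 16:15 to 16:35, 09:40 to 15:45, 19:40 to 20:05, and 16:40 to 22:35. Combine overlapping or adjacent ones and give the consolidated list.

09:40–15:45, 16:15–16:35, 16:40–22:35

Sort by start: 09:40–15:45, 16:15–16:35, 16:40–22:35, 18:15–22:00, 19:40–20:05.
16:15–16:35 is disjoint → start new block.
16:40–22:35 is disjoint → start new block.
18:15–22:00 overlaps/touches 16:40–22:35 → extend to 16:40–22:35.
19:40–20:05 overlaps/touches 16:40–22:35 → extend to 16:40–22:35.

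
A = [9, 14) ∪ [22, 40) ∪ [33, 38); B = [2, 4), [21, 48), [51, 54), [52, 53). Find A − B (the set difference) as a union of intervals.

Merge the first list: [9, 14), [22, 40).
Merge the second list: [2, 4), [21, 48), [51, 54).
[9, 14): no B overlap → unchanged.
[22, 40): fully covered by B → removed.

[9, 14)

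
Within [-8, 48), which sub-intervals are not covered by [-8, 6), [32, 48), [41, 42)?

[6, 32)

Covered (merged): [-8, 6), [32, 48).
Gaps within [-8, 48): [6, 32).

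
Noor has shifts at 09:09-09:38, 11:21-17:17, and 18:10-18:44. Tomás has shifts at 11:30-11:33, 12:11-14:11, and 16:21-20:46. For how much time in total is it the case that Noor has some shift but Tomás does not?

3 h 26 min

A \ B = 09:09–09:38, 11:21–11:30, 11:33–12:11, 14:11–16:21.
Total: 29 min + 9 min + 38 min + 2 h 10 min = 3 h 26 min.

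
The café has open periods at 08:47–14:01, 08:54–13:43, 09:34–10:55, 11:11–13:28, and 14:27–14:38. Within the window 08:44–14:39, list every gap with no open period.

08:44–08:47, 14:01–14:27, 14:38–14:39

The merged coverage is 08:47–14:01, 14:27–14:38.
Gaps within 08:44–14:39: 08:44–08:47, 14:01–14:27, 14:38–14:39.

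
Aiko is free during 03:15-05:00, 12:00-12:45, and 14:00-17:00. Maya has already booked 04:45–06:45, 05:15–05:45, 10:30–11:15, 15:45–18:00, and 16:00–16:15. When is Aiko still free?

Merge the second list: 04:45–06:45, 10:30–11:15, 15:45–18:00.
03:15–05:00 minus B → 03:15–04:45.
12:00–12:45: no B overlap → unchanged.
14:00–17:00 minus B → 14:00–15:45.

03:15–04:45, 12:00–12:45, 14:00–15:45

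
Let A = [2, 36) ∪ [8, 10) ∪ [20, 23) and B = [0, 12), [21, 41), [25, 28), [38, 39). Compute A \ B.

[12, 21)

First set merges to [2, 36).
Second set merges to [0, 12), [21, 41).
[2, 36) minus B → [12, 21).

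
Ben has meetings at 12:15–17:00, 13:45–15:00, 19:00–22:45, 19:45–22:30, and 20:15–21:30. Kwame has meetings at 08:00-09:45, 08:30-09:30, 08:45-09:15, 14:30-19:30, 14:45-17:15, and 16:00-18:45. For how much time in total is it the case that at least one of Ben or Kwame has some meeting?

12 h 15 min

Merge the first list: 12:15–17:00, 19:00–22:45.
Merge the second list: 08:00–09:45, 14:30–19:30.
A ∪ B = 08:00–09:45, 12:15–22:45.
Total: 1 h 45 min + 10 h 30 min = 12 h 15 min.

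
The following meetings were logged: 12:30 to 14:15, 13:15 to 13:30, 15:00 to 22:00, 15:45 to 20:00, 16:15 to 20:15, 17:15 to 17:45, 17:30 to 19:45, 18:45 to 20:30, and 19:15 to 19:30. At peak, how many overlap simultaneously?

Walk the sorted start/end points keeping a running depth.
The depth first hits 6 at 19:15.

6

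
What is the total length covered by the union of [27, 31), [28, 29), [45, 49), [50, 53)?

Merged: [27, 31), [45, 49), [50, 53).
Lengths: 4 + 4 + 3 = 11.

11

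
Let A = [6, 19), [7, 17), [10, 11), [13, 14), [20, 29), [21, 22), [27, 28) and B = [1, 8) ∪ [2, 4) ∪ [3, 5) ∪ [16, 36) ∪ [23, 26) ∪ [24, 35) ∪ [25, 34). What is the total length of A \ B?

8

First set merges to [6, 19), [20, 29).
Second set merges to [1, 8), [16, 36).
A \ B = [8, 16).
Total: 8.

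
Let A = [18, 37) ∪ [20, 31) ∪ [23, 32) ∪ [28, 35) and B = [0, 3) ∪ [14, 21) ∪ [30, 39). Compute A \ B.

A, merged: [18, 37).
[18, 37) with B removed leaves [21, 30).

[21, 30)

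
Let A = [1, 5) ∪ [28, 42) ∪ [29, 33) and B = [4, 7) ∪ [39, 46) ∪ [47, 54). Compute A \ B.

[1, 4) ∪ [28, 39)

First set merges to [1, 5), [28, 42).
[1, 5) \ B = [1, 4).
[28, 42) \ B = [28, 39).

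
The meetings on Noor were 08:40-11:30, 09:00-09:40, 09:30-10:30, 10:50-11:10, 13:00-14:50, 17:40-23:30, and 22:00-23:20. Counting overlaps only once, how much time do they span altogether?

10 h 30 min

Merged: 08:40–11:30, 13:00–14:50, 17:40–23:30.
Lengths: 2 h 50 min + 1 h 50 min + 5 h 50 min = 10 h 30 min.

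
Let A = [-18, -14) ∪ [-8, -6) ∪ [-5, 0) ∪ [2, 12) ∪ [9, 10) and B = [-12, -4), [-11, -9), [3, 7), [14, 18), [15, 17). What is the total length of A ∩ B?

7

Merge the first list: [-18, -14), [-8, -6), [-5, 0), [2, 12).
Merge the second list: [-12, -4), [3, 7), [14, 18).
A ∩ B = [-8, -6), [-5, -4), [3, 7).
Total: 2 + 1 + 4 = 7.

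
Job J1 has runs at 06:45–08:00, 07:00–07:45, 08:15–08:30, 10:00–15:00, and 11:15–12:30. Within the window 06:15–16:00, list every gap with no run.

06:15–06:45, 08:00–08:15, 08:30–10:00, 15:00–16:00

After merging, the occupied span is 06:45–08:00, 08:15–08:30, 10:00–15:00.
Complement within 06:15–16:00: 06:15–06:45, 08:00–08:15, 08:30–10:00, 15:00–16:00.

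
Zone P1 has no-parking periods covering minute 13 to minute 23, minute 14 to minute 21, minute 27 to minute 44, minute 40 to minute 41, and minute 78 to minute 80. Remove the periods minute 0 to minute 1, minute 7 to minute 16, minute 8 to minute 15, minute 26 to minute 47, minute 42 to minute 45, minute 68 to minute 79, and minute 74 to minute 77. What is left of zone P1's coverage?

minute 16 to minute 23, minute 79 to minute 80

First set merges to minute 13 to minute 23, minute 27 to minute 44, minute 78 to minute 80.
Second set merges to minute 0 to minute 1, minute 7 to minute 16, minute 26 to minute 47, minute 68 to minute 79.
minute 13 to minute 23 \ B = minute 16 to minute 23.
minute 27 to minute 44: entirely removed.
minute 78 to minute 80 \ B = minute 79 to minute 80.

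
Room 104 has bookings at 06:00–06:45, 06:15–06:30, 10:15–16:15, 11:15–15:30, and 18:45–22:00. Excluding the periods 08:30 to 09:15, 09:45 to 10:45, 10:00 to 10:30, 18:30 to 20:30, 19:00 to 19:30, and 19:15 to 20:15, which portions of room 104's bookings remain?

06:00–06:45, 10:45–16:15, 20:30–22:00

Merge the first list: 06:00–06:45, 10:15–16:15, 18:45–22:00.
Merge the second list: 08:30–09:15, 09:45–10:45, 18:30–20:30.
06:00–06:45 is untouched.
10:15–16:15 with B removed leaves 10:45–16:15.
18:45–22:00 with B removed leaves 20:30–22:00.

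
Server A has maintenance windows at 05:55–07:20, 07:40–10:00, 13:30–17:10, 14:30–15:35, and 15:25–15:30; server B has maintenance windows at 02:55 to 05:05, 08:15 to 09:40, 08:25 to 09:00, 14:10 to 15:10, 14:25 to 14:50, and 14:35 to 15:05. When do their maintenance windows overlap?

Merge the first list: 05:55–07:20, 07:40–10:00, 13:30–17:10.
Merge the second list: 02:55–05:05, 08:15–09:40, 14:10–15:10.
05:55–07:20 falls entirely outside B.
07:40–10:00 overlaps B on 08:15–09:40.
13:30–17:10 overlaps B on 14:10–15:10.

08:15–09:40, 14:10–15:10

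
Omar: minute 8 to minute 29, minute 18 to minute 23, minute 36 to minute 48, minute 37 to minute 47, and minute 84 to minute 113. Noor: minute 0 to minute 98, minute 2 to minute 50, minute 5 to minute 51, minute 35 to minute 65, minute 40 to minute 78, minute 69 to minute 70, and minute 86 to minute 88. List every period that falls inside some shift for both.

minute 8 to minute 29, minute 36 to minute 48, minute 84 to minute 98

A, merged: minute 8 to minute 29, minute 36 to minute 48, minute 84 to minute 113.
B, merged: minute 0 to minute 98.
minute 8 to minute 29 overlaps B on minute 8 to minute 29.
minute 36 to minute 48 overlaps B on minute 36 to minute 48.
minute 84 to minute 113 overlaps B on minute 84 to minute 98.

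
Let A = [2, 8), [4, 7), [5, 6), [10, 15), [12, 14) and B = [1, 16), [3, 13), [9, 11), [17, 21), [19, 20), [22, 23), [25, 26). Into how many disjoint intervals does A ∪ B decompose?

A, merged: [2, 8), [10, 15).
B, merged: [1, 16), [17, 21), [22, 23), [25, 26).
A ∪ B = [1, 16), [17, 21), [22, 23), [25, 26).
That is 4 disjoint pieces.

4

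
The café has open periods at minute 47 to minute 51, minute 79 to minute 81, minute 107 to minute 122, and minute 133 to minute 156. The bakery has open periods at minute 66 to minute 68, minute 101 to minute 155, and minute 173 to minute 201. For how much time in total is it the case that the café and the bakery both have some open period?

37 minutes

A ∩ B = minute 107 to minute 122, minute 133 to minute 155.
Total: 15 minutes + 22 minutes = 37 minutes.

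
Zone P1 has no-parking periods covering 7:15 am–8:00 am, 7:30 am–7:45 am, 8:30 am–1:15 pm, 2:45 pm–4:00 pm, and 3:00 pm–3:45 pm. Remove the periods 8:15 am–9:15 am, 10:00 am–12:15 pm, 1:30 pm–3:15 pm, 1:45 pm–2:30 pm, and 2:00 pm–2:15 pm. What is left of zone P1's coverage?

Merge the first list: 7:15 am-8:00 am, 8:30 am-1:15 pm, 2:45 pm-4:00 pm.
Merge the second list: 8:15 am-9:15 am, 10:00 am-12:15 pm, 1:30 pm-3:15 pm.
7:15 am-8:00 am: nothing removed.
8:30 am-1:15 pm \ B = 9:15 am-10:00 am, 12:15 pm-1:15 pm.
2:45 pm-4:00 pm \ B = 3:15 pm-4:00 pm.

7:15 am-8:00 am, 9:15 am-10:00 am, 12:15 pm-1:15 pm, 3:15 pm-4:00 pm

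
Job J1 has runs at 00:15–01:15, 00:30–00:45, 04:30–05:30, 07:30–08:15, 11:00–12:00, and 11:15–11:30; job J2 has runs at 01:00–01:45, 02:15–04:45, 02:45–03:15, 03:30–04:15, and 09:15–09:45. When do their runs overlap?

01:00-01:15, 04:30-04:45

A, merged: 00:15-01:15, 04:30-05:30, 07:30-08:15, 11:00-12:00.
B, merged: 01:00-01:45, 02:15-04:45, 09:15-09:45.
00:15-01:15 meets the second set on 01:00-01:15.
04:30-05:30 meets the second set on 04:30-04:45.
07:30-08:15: no overlap with the second set.
11:00-12:00: no overlap with the second set.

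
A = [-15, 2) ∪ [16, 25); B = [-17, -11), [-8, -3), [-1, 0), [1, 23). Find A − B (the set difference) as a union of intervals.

[-15, 2) with B removed leaves [-11, -8), [-3, -1), [0, 1).
[16, 25) with B removed leaves [23, 25).

[-11, -8) ∪ [-3, -1) ∪ [0, 1) ∪ [23, 25)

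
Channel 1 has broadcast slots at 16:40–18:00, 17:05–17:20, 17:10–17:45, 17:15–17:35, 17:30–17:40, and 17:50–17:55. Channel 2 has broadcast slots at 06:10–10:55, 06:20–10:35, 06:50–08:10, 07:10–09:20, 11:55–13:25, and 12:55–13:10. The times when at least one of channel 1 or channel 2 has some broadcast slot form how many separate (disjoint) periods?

Merge the first list: 16:40–18:00.
Merge the second list: 06:10–10:55, 11:55–13:25.
A ∪ B = 06:10–10:55, 11:55–13:25, 16:40–18:00.
That is 3 disjoint pieces.

3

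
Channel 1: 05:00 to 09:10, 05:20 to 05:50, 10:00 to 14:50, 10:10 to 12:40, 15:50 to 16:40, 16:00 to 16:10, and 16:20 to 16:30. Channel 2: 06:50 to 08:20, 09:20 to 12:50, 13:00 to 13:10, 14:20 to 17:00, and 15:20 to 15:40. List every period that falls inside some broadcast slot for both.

Merge the first list: 05:00-09:10, 10:00-14:50, 15:50-16:40.
Merge the second list: 06:50-08:20, 09:20-12:50, 13:00-13:10, 14:20-17:00.
05:00-09:10 overlaps B on 06:50-08:20.
10:00-14:50 overlaps B on 10:00-12:50, 13:00-13:10, 14:20-14:50.
15:50-16:40 overlaps B on 15:50-16:40.

06:50-08:20, 10:00-12:50, 13:00-13:10, 14:20-14:50, 15:50-16:40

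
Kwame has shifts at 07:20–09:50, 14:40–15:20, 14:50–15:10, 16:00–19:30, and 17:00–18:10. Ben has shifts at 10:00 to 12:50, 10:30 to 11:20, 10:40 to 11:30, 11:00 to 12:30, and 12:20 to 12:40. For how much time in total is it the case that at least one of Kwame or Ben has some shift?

9 h 30 min

A, merged: 07:20–09:50, 14:40–15:20, 16:00–19:30.
B, merged: 10:00–12:50.
A ∪ B = 07:20–09:50, 10:00–12:50, 14:40–15:20, 16:00–19:30.
Total: 2 h 30 min + 2 h 50 min + 40 min + 3 h 30 min = 9 h 30 min.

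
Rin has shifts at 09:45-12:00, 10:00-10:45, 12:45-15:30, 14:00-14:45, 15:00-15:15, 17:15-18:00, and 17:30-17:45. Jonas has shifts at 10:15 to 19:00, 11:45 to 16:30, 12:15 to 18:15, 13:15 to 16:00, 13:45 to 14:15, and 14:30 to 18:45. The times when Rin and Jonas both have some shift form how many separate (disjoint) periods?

First set merges to 09:45-12:00, 12:45-15:30, 17:15-18:00.
Second set merges to 10:15-19:00.
A ∩ B = 10:15-12:00, 12:45-15:30, 17:15-18:00.
That is 3 disjoint pieces.

3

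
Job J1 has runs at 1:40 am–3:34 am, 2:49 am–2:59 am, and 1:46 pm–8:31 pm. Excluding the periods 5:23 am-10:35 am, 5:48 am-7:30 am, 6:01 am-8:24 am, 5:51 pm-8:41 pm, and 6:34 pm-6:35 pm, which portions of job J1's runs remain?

1:40 am–3:34 am, 1:46 pm–5:51 pm

First set merges to 1:40 am–3:34 am, 1:46 pm–8:31 pm.
Second set merges to 5:23 am–10:35 am, 5:51 pm–8:41 pm.
1:40 am–3:34 am is untouched.
1:46 pm–8:31 pm with B removed leaves 1:46 pm–5:51 pm.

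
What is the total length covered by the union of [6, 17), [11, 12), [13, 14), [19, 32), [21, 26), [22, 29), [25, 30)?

24

Merged: [6, 17), [19, 32).
Lengths: 11 + 13 = 24.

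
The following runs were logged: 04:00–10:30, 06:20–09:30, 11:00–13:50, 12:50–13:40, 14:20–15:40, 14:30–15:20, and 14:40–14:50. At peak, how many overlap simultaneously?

3

At 14:40, 3 of the intervals are simultaneously active.
No point has more.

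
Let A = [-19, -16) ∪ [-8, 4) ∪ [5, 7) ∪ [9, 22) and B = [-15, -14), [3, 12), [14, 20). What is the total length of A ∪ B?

34

A ∪ B = [-19, -16), [-15, -14), [-8, 22).
Total: 3 + 1 + 30 = 34.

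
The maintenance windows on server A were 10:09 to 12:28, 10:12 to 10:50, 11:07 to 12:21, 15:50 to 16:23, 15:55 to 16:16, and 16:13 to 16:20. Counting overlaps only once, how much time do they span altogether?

Merged: 10:09-12:28, 15:50-16:23.
Lengths: 2 h 19 min + 33 min = 2 h 52 min.

2 h 52 min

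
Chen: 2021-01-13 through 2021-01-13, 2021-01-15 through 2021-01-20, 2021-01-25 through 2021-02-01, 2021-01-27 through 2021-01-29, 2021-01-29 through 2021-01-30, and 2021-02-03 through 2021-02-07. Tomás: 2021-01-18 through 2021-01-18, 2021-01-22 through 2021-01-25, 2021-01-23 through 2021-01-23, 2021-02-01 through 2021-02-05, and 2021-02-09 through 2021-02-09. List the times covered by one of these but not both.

A, merged: 2021-01-13 through 2021-01-13, 2021-01-15 through 2021-01-20, 2021-01-25 through 2021-02-01, 2021-02-03 through 2021-02-07.
B, merged: 2021-01-18 through 2021-01-18, 2021-01-22 through 2021-01-25, 2021-02-01 through 2021-02-05, 2021-02-09 through 2021-02-09.
A \ B = 2021-01-13 through 2021-01-13, 2021-01-15 through 2021-01-17, 2021-01-19 through 2021-01-20, 2021-01-26 through 2021-01-31, 2021-02-06 through 2021-02-07.
B \ A = 2021-01-22 through 2021-01-24, 2021-02-02 through 2021-02-02, 2021-02-09 through 2021-02-09.
Union of the two gives the symmetric difference.

2021-01-13 through 2021-01-13, 2021-01-15 through 2021-01-17, 2021-01-19 through 2021-01-20, 2021-01-22 through 2021-01-24, 2021-01-26 through 2021-01-31, 2021-02-02 through 2021-02-02, 2021-02-06 through 2021-02-07, 2021-02-09 through 2021-02-09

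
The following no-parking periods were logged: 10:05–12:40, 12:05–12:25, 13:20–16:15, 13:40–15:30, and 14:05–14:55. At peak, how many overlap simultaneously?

3

Walk the sorted start/end points keeping a running depth.
The depth first hits 3 at 14:05.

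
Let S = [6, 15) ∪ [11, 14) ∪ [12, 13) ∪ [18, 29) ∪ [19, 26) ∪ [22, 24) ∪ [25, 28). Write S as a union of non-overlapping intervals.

[6, 15) ∪ [18, 29)

[11, 14) overlaps/touches [6, 15) → extend to [6, 15).
[12, 13) overlaps/touches [6, 15) → extend to [6, 15).
[18, 29) is disjoint → start new block.
[19, 26) overlaps/touches [18, 29) → extend to [18, 29).
[22, 24) overlaps/touches [18, 29) → extend to [18, 29).
[25, 28) overlaps/touches [18, 29) → extend to [18, 29).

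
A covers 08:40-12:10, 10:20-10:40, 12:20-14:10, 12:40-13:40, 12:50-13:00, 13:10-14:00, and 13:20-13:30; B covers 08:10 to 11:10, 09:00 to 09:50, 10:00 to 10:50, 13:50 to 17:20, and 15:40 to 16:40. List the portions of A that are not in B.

11:10–12:10, 12:20–13:50

First set merges to 08:40–12:10, 12:20–14:10.
Second set merges to 08:10–11:10, 13:50–17:20.
08:40–12:10 with B removed leaves 11:10–12:10.
12:20–14:10 with B removed leaves 12:20–13:50.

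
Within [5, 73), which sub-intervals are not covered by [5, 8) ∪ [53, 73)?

The merged coverage is [5, 8), [53, 73).
Complement within [5, 73): [8, 53).

[8, 53)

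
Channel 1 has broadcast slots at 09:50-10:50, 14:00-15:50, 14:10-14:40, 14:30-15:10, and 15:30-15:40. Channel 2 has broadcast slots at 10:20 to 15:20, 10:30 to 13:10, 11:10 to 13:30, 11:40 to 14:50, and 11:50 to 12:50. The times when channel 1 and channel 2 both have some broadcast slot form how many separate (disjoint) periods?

2

A, merged: 09:50–10:50, 14:00–15:50.
B, merged: 10:20–15:20.
A ∩ B = 10:20–10:50, 14:00–15:20.
That is 2 disjoint pieces.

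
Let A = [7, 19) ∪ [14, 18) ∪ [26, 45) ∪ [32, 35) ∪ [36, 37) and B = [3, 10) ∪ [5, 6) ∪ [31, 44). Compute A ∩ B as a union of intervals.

[7, 10) ∪ [31, 44)

A, merged: [7, 19), [26, 45).
B, merged: [3, 10), [31, 44).
[7, 19) overlaps B on [7, 10).
[26, 45) overlaps B on [31, 44).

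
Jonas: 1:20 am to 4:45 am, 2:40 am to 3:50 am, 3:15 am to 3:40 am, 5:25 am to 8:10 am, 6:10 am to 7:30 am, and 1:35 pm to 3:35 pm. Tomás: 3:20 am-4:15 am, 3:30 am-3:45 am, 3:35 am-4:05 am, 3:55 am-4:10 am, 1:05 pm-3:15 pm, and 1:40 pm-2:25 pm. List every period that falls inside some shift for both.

3:20 am–4:15 am, 1:35 pm–3:15 pm

A, merged: 1:20 am–4:45 am, 5:25 am–8:10 am, 1:35 pm–3:35 pm.
B, merged: 3:20 am–4:15 am, 1:05 pm–3:15 pm.
1:20 am–4:45 am meets the second set on 3:20 am–4:15 am.
5:25 am–8:10 am: no overlap with the second set.
1:35 pm–3:35 pm meets the second set on 1:35 pm–3:15 pm.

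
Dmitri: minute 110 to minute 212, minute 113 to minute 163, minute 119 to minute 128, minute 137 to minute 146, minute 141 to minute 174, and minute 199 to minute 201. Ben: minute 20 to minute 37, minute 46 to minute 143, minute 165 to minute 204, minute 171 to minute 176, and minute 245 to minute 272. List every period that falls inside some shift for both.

minute 110 to minute 143, minute 165 to minute 204

First set merges to minute 110 to minute 212.
Second set merges to minute 20 to minute 37, minute 46 to minute 143, minute 165 to minute 204, minute 245 to minute 272.
minute 110 to minute 212 ∩ B → minute 110 to minute 143, minute 165 to minute 204.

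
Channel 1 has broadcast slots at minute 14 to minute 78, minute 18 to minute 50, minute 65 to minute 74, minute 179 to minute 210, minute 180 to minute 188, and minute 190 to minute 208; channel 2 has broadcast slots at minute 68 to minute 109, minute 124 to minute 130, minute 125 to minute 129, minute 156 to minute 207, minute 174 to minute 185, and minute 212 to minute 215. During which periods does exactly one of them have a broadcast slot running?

minute 14 to minute 68, minute 78 to minute 109, minute 124 to minute 130, minute 156 to minute 179, minute 207 to minute 210, minute 212 to minute 215

Merge the first list: minute 14 to minute 78, minute 179 to minute 210.
Merge the second list: minute 68 to minute 109, minute 124 to minute 130, minute 156 to minute 207, minute 212 to minute 215.
A \ B = minute 14 to minute 68, minute 207 to minute 210.
B \ A = minute 78 to minute 109, minute 124 to minute 130, minute 156 to minute 179, minute 212 to minute 215.
Union of the two gives the symmetric difference.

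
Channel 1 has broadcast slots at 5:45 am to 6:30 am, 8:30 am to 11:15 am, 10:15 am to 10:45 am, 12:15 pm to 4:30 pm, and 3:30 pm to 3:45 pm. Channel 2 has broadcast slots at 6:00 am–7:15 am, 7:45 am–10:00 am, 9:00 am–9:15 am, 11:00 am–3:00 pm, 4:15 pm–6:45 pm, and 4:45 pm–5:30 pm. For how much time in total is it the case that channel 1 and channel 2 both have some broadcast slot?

Merge the first list: 5:45 am–6:30 am, 8:30 am–11:15 am, 12:15 pm–4:30 pm.
Merge the second list: 6:00 am–7:15 am, 7:45 am–10:00 am, 11:00 am–3:00 pm, 4:15 pm–6:45 pm.
A ∩ B = 6:00 am–6:30 am, 8:30 am–10:00 am, 11:00 am–11:15 am, 12:15 pm–3:00 pm, 4:15 pm–4:30 pm.
Total: 30 min + 1 h 30 min + 15 min + 2 h 45 min + 15 min = 5 h 15 min.

5 h 15 min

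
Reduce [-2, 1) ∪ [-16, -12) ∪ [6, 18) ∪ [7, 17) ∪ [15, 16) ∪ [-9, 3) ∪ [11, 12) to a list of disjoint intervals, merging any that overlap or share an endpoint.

[-16, -12) ∪ [-9, 3) ∪ [6, 18)

Sort by start: [-16, -12), [-9, 3), [-2, 1), [6, 18), [7, 17), [11, 12), [15, 16).
[-9, 3) is disjoint → start new block.
[-2, 1) overlaps/touches [-9, 3) → extend to [-9, 3).
[6, 18) is disjoint → start new block.
[7, 17) overlaps/touches [6, 18) → extend to [6, 18).
[11, 12) overlaps/touches [6, 18) → extend to [6, 18).
[15, 16) overlaps/touches [6, 18) → extend to [6, 18).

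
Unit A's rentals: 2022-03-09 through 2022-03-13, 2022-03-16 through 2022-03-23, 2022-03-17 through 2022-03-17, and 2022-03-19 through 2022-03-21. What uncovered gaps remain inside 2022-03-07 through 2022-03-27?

The merged coverage is 2022-03-09 through 2022-03-13, 2022-03-16 through 2022-03-23.
Complement within 2022-03-07 through 2022-03-27: 2022-03-07 through 2022-03-08, 2022-03-14 through 2022-03-15, 2022-03-24 through 2022-03-27.

2022-03-07 through 2022-03-08, 2022-03-14 through 2022-03-15, 2022-03-24 through 2022-03-27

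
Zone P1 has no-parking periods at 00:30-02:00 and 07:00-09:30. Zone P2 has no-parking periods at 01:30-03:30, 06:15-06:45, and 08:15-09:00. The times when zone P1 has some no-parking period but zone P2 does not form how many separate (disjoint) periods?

3

A \ B = 00:30–01:30, 07:00–08:15, 09:00–09:30.
That is 3 disjoint pieces.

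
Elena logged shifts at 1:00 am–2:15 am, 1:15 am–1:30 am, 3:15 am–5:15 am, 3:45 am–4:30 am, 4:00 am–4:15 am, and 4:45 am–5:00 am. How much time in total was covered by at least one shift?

3 h 15 min

Merged: 1:00 am–2:15 am, 3:15 am–5:15 am.
Lengths: 1 h 15 min + 2 h = 3 h 15 min.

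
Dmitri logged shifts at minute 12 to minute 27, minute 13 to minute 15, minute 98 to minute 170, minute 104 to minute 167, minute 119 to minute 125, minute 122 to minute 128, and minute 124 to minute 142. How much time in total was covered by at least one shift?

Merged: minute 12 to minute 27, minute 98 to minute 170.
Lengths: 15 minutes + 72 minutes = 87 minutes.

87 minutes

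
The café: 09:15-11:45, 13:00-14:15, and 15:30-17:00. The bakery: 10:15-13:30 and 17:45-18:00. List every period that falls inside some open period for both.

09:15–11:45 ∩ B → 10:15–11:45.
13:00–14:15 ∩ B → 13:00–13:30.
15:30–17:00 meets no B interval.

10:15–11:45, 13:00–13:30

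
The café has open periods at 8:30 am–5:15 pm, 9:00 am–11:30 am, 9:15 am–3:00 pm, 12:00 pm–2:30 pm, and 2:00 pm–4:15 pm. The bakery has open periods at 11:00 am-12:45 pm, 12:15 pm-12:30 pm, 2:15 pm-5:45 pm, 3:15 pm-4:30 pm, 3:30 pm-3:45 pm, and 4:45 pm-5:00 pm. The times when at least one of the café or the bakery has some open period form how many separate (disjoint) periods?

1

A, merged: 8:30 am-5:15 pm.
B, merged: 11:00 am-12:45 pm, 2:15 pm-5:45 pm.
A ∪ B = 8:30 am-5:45 pm.
That is 1 disjoint piece.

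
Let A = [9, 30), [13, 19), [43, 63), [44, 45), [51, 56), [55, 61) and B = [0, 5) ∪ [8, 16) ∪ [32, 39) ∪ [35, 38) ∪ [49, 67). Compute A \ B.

First set merges to [9, 30), [43, 63).
Second set merges to [0, 5), [8, 16), [32, 39), [49, 67).
[9, 30) \ B = [16, 30).
[43, 63) \ B = [43, 49).

[16, 30) ∪ [43, 49)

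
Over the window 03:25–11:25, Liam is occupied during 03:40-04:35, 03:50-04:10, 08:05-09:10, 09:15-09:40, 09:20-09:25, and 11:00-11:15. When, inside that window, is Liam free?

After merging, the occupied span is 03:40–04:35, 08:05–09:10, 09:15–09:40, 11:00–11:15.
Complement within 03:25–11:25: 03:25–03:40, 04:35–08:05, 09:10–09:15, 09:40–11:00, 11:15–11:25.

03:25–03:40, 04:35–08:05, 09:10–09:15, 09:40–11:00, 11:15–11:25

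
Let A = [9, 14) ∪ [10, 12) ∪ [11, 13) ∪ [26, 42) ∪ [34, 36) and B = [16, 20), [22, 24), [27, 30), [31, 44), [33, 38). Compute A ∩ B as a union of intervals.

[27, 30) ∪ [31, 42)

Merge the first list: [9, 14), [26, 42).
Merge the second list: [16, 20), [22, 24), [27, 30), [31, 44).
[9, 14): no overlap with the second set.
[26, 42) meets the second set on [27, 30), [31, 42).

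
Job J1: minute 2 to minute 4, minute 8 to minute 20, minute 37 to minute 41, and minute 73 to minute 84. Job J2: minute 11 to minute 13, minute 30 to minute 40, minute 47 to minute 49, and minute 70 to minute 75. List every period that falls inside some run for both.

minute 11 to minute 13, minute 37 to minute 40, minute 73 to minute 75

minute 2 to minute 4 falls entirely outside B.
minute 8 to minute 20 overlaps B on minute 11 to minute 13.
minute 37 to minute 41 overlaps B on minute 37 to minute 40.
minute 73 to minute 84 overlaps B on minute 73 to minute 75.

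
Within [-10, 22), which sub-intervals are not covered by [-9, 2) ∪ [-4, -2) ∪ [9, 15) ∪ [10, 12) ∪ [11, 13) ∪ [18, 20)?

[-10, -9) ∪ [2, 9) ∪ [15, 18) ∪ [20, 22)

The merged coverage is [-9, 2), [9, 15), [18, 20).
Uncovered inside [-10, 22): [-10, -9), [2, 9), [15, 18), [20, 22).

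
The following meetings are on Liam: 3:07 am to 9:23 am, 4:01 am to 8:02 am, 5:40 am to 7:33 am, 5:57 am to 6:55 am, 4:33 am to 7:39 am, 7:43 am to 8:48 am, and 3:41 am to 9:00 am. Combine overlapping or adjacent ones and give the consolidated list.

3:07 am–9:23 am

Sort by start: 3:07 am–9:23 am, 3:41 am–9:00 am, 4:01 am–8:02 am, 4:33 am–7:39 am, 5:40 am–7:33 am, 5:57 am–6:55 am, 7:43 am–8:48 am.
3:41 am–9:00 am overlaps/touches 3:07 am–9:23 am → extend to 3:07 am–9:23 am.
4:01 am–8:02 am overlaps/touches 3:07 am–9:23 am → extend to 3:07 am–9:23 am.
4:33 am–7:39 am overlaps/touches 3:07 am–9:23 am → extend to 3:07 am–9:23 am.
5:40 am–7:33 am overlaps/touches 3:07 am–9:23 am → extend to 3:07 am–9:23 am.
5:57 am–6:55 am overlaps/touches 3:07 am–9:23 am → extend to 3:07 am–9:23 am.
7:43 am–8:48 am overlaps/touches 3:07 am–9:23 am → extend to 3:07 am–9:23 am.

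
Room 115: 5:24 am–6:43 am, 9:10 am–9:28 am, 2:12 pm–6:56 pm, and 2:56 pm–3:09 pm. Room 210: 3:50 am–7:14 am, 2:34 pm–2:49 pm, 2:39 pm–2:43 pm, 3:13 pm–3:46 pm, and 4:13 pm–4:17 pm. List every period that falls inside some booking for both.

5:24 am–6:43 am, 2:34 pm–2:49 pm, 3:13 pm–3:46 pm, 4:13 pm–4:17 pm

Merge the first list: 5:24 am–6:43 am, 9:10 am–9:28 am, 2:12 pm–6:56 pm.
Merge the second list: 3:50 am–7:14 am, 2:34 pm–2:49 pm, 3:13 pm–3:46 pm, 4:13 pm–4:17 pm.
5:24 am–6:43 am overlaps B on 5:24 am–6:43 am.
9:10 am–9:28 am falls entirely outside B.
2:12 pm–6:56 pm overlaps B on 2:34 pm–2:49 pm, 3:13 pm–3:46 pm, 4:13 pm–4:17 pm.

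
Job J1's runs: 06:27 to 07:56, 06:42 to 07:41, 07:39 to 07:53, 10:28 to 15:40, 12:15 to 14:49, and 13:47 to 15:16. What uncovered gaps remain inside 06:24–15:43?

The merged coverage is 06:27–07:56, 10:28–15:40.
Gaps within 06:24–15:43: 06:24–06:27, 07:56–10:28, 15:40–15:43.

06:24–06:27, 07:56–10:28, 15:40–15:43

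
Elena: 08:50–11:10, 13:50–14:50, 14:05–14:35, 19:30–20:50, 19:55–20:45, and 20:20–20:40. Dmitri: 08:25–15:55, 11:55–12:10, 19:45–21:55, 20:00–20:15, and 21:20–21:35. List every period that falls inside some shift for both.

First set merges to 08:50–11:10, 13:50–14:50, 19:30–20:50.
Second set merges to 08:25–15:55, 19:45–21:55.
08:50–11:10 meets the second set on 08:50–11:10.
13:50–14:50 meets the second set on 13:50–14:50.
19:30–20:50 meets the second set on 19:45–20:50.

08:50–11:10, 13:50–14:50, 19:45–20:50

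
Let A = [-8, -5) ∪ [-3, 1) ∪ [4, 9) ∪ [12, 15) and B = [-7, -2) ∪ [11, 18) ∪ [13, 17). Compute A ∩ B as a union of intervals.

[-7, -5) ∪ [-3, -2) ∪ [12, 15)

Second set merges to [-7, -2), [11, 18).
[-8, -5) meets the second set on [-7, -5).
[-3, 1) meets the second set on [-3, -2).
[4, 9): no overlap with the second set.
[12, 15) meets the second set on [12, 15).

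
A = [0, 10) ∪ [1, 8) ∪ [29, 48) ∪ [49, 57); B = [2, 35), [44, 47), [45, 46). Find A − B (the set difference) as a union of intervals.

First set merges to [0, 10), [29, 48), [49, 57).
Second set merges to [2, 35), [44, 47).
[0, 10) minus B → [0, 2).
[29, 48) minus B → [35, 44), [47, 48).
[49, 57): no B overlap → unchanged.

[0, 2) ∪ [35, 44) ∪ [47, 48) ∪ [49, 57)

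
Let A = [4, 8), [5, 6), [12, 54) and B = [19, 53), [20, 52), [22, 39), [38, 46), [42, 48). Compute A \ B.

A, merged: [4, 8), [12, 54).
B, merged: [19, 53).
[4, 8) is untouched.
[12, 54) with B removed leaves [12, 19), [53, 54).

[4, 8) ∪ [12, 19) ∪ [53, 54)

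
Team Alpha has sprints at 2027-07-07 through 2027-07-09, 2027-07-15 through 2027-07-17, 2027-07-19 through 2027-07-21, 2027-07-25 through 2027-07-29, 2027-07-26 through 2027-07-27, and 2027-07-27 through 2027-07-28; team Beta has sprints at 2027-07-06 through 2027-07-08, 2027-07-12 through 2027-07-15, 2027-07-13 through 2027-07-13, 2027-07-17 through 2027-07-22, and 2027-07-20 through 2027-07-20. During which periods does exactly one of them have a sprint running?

A, merged: 2027-07-07 through 2027-07-09, 2027-07-15 through 2027-07-17, 2027-07-19 through 2027-07-21, 2027-07-25 through 2027-07-29.
B, merged: 2027-07-06 through 2027-07-08, 2027-07-12 through 2027-07-15, 2027-07-17 through 2027-07-22.
A \ B = 2027-07-09 through 2027-07-09, 2027-07-16 through 2027-07-16, 2027-07-25 through 2027-07-29.
B \ A = 2027-07-06 through 2027-07-06, 2027-07-12 through 2027-07-14, 2027-07-18 through 2027-07-18, 2027-07-22 through 2027-07-22.
Union of the two gives the symmetric difference.

2027-07-06 through 2027-07-06, 2027-07-09 through 2027-07-09, 2027-07-12 through 2027-07-14, 2027-07-16 through 2027-07-16, 2027-07-18 through 2027-07-18, 2027-07-22 through 2027-07-22, 2027-07-25 through 2027-07-29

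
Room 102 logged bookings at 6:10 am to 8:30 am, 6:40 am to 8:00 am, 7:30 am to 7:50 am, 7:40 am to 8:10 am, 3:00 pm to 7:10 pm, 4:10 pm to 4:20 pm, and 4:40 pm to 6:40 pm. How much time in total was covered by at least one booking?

6 h 30 min

Merged: 6:10 am–8:30 am, 3:00 pm–7:10 pm.
Lengths: 2 h 20 min + 4 h 10 min = 6 h 30 min.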